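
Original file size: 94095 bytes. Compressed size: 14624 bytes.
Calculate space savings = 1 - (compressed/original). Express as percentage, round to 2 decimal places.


ratio = compressed/original = 14624/94095 = 0.155417
savings = 1 - ratio = 1 - 0.155417 = 0.844583
as a percentage: 0.844583 * 100 = 84.46%

Space savings = 1 - 14624/94095 = 84.46%


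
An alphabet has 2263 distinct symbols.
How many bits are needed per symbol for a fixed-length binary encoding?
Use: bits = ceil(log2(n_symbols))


log2(2263) = 11.144
Bracket: 2^11 = 2048 < 2263 <= 2^12 = 4096
So ceil(log2(2263)) = 12

bits = ceil(log2(2263)) = ceil(11.144) = 12 bits


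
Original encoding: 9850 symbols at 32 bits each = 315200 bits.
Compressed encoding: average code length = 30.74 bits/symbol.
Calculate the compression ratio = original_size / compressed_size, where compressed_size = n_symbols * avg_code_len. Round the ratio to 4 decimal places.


original_size = n_symbols * orig_bits = 9850 * 32 = 315200 bits
compressed_size = n_symbols * avg_code_len = 9850 * 30.74 = 302789.0 bits
ratio = original_size / compressed_size = 315200 / 302789.0 = 1.041

Compression ratio = 1.041


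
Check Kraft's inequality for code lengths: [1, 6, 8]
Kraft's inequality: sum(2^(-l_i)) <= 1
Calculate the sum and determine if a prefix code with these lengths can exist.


Sum = 2^(-1) + 2^(-6) + 2^(-8)
    = 0.5 + 0.015625 + 0.00390625
    = 133/256 = 0.51953125
Since 0.51953125 <= 1, Kraft's inequality IS satisfied.
A prefix code with these lengths CAN exist.

Kraft sum = 0.51953125. Satisfied.


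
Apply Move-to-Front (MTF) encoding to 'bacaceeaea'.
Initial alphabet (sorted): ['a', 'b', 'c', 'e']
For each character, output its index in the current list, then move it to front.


MTF encoding:
'b': index 1 in ['a', 'b', 'c', 'e'] -> ['b', 'a', 'c', 'e']
'a': index 1 in ['b', 'a', 'c', 'e'] -> ['a', 'b', 'c', 'e']
'c': index 2 in ['a', 'b', 'c', 'e'] -> ['c', 'a', 'b', 'e']
'a': index 1 in ['c', 'a', 'b', 'e'] -> ['a', 'c', 'b', 'e']
'c': index 1 in ['a', 'c', 'b', 'e'] -> ['c', 'a', 'b', 'e']
'e': index 3 in ['c', 'a', 'b', 'e'] -> ['e', 'c', 'a', 'b']
'e': index 0 in ['e', 'c', 'a', 'b'] -> ['e', 'c', 'a', 'b']
'a': index 2 in ['e', 'c', 'a', 'b'] -> ['a', 'e', 'c', 'b']
'e': index 1 in ['a', 'e', 'c', 'b'] -> ['e', 'a', 'c', 'b']
'a': index 1 in ['e', 'a', 'c', 'b'] -> ['a', 'e', 'c', 'b']


Output: [1, 1, 2, 1, 1, 3, 0, 2, 1, 1]


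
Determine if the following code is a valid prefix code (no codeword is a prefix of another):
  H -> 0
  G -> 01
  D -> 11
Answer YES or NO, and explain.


Checking each pair (does one codeword prefix another?):
  H='0' vs G='01': prefix -- VIOLATION

NO -- this is NOT a valid prefix code. H (0) is a prefix of G (01).


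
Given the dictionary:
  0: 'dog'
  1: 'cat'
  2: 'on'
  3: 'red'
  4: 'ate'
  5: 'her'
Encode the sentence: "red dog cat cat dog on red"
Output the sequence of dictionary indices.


Look up each word in the dictionary:
  'red' -> 3
  'dog' -> 0
  'cat' -> 1
  'cat' -> 1
  'dog' -> 0
  'on' -> 2
  'red' -> 3

Encoded: [3, 0, 1, 1, 0, 2, 3]


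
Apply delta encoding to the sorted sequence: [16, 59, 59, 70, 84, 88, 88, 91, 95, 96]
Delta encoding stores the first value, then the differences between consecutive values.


First value: 16
Deltas:
  59 - 16 = 43
  59 - 59 = 0
  70 - 59 = 11
  84 - 70 = 14
  88 - 84 = 4
  88 - 88 = 0
  91 - 88 = 3
  95 - 91 = 4
  96 - 95 = 1


Delta encoded: [16, 43, 0, 11, 14, 4, 0, 3, 4, 1]


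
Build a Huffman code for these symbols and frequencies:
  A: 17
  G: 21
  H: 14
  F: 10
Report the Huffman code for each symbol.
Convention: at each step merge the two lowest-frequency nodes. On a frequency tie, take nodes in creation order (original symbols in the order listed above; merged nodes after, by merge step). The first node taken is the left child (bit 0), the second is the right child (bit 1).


Huffman tree construction:
Step 1: Merge F(10) + H(14) = 24
Step 2: Merge A(17) + G(21) = 38
Step 3: Merge (F+H)(24) + (A+G)(38) = 62
Read each symbol's code off the tree from the root (left child = 0, right child = 1).

Codes:
  A: 10 (length 2)
  G: 11 (length 2)
  H: 01 (length 2)
  F: 00 (length 2)
Average code length: 124/62 = 2.0000 bits/symbol


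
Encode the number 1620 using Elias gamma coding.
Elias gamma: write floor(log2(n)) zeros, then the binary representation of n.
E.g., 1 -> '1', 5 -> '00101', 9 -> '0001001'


num_bits = floor(log2(1620)) + 1 = 11
leading_zeros = num_bits - 1 = 10
binary(1620) = 11001010100

Elias gamma(1620) = '0000000000' + '11001010100' = 000000000011001010100 (21 bits)


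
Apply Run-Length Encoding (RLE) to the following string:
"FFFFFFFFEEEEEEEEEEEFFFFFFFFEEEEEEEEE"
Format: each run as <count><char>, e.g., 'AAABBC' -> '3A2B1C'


Scanning runs left to right:
  i=0: run of 'F' x 8 -> '8F'
  i=8: run of 'E' x 11 -> '11E'
  i=19: run of 'F' x 8 -> '8F'
  i=27: run of 'E' x 9 -> '9E'

RLE = 8F11E8F9E


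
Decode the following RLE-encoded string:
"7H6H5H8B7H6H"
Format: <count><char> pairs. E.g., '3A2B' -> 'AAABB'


Expanding each <count><char> pair:
  7H -> 'HHHHHHH'
  6H -> 'HHHHHH'
  5H -> 'HHHHH'
  8B -> 'BBBBBBBB'
  7H -> 'HHHHHHH'
  6H -> 'HHHHHH'

Decoded = HHHHHHHHHHHHHHHHHHBBBBBBBBHHHHHHHHHHHHH


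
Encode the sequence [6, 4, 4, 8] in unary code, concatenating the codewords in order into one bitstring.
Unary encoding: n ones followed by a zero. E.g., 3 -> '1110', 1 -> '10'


Encode each number as n ones followed by a terminating 0:
  6 -> 1111110 (7 bits)
  4 -> 11110 (5 bits)
  4 -> 11110 (5 bits)
  8 -> 111111110 (9 bits)
Total length = 7 + 5 + 5 + 9 = 26 bits.

Unary([6, 4, 4, 8]) = 11111101111011110111111110 (26 bits)


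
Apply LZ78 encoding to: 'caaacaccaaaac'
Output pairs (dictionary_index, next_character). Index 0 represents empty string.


LZ78 encoding steps:
Dictionary: {0: ''}
Step 1: w='' (idx 0), next='c' -> output (0, 'c'), add 'c' as idx 1
Step 2: w='' (idx 0), next='a' -> output (0, 'a'), add 'a' as idx 2
Step 3: w='a' (idx 2), next='a' -> output (2, 'a'), add 'aa' as idx 3
Step 4: w='c' (idx 1), next='a' -> output (1, 'a'), add 'ca' as idx 4
Step 5: w='c' (idx 1), next='c' -> output (1, 'c'), add 'cc' as idx 5
Step 6: w='aa' (idx 3), next='a' -> output (3, 'a'), add 'aaa' as idx 6
Step 7: w='a' (idx 2), next='c' -> output (2, 'c'), add 'ac' as idx 7


Encoded: [(0, 'c'), (0, 'a'), (2, 'a'), (1, 'a'), (1, 'c'), (3, 'a'), (2, 'c')]


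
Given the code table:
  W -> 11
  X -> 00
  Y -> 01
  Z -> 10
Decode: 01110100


Decoding:
01 -> Y
11 -> W
01 -> Y
00 -> X


Result: YWYX


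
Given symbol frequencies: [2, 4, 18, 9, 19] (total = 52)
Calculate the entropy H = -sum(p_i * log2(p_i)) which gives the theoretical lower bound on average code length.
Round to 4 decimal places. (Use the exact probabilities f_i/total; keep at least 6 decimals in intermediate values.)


Per-symbol terms -p_i * log2(p_i) with p_i = f_i/52:
  p = 2/52 = 0.038462: log2(p) = -4.700440, -p*log2(p) = 0.180786
  p = 4/52 = 0.076923: log2(p) = -3.700440, -p*log2(p) = 0.284649
  p = 18/52 = 0.346154: log2(p) = -1.530515, -p*log2(p) = 0.529794
  p = 9/52 = 0.173077: log2(p) = -2.530515, -p*log2(p) = 0.437974
  p = 19/52 = 0.365385: log2(p) = -1.452512, -p*log2(p) = 0.530726
H = 0.180786 + 0.284649 + 0.529794 + 0.437974 + 0.530726 = 1.963929

H = 1.9639 bits/symbol


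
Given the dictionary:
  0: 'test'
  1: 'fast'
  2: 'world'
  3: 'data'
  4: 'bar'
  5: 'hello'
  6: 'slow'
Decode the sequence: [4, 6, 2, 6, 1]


Look up each index in the dictionary:
  4 -> 'bar'
  6 -> 'slow'
  2 -> 'world'
  6 -> 'slow'
  1 -> 'fast'

Decoded: "bar slow world slow fast"


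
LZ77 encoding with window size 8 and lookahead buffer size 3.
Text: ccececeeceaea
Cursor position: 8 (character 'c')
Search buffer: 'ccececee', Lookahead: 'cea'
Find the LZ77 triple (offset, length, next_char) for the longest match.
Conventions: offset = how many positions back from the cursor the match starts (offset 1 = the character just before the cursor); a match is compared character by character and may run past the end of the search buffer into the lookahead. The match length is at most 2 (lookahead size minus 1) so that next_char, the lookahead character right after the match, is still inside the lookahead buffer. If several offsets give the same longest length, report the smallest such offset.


Try each offset into the search buffer:
  offset=1 (pos 7, char 'e'): match length 0
  offset=2 (pos 6, char 'e'): match length 0
  offset=3 (pos 5, char 'c'): match length 2
  offset=4 (pos 4, char 'e'): match length 0
  offset=5 (pos 3, char 'c'): match length 2
  offset=6 (pos 2, char 'e'): match length 0
  offset=7 (pos 1, char 'c'): match length 2
  offset=8 (pos 0, char 'c'): match length 1
Longest match has length 2, found at offsets 3, 5, 7; take the smallest, offset 3.
next_char = character at position 8 + 2 = 10 -> 'a'

Best match: offset=3, length=2 (matching 'ce' starting at position 5)
LZ77 triple: (3, 2, 'a')


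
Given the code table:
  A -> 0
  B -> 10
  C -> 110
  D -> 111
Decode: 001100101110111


Decoding:
0 -> A
0 -> A
110 -> C
0 -> A
10 -> B
111 -> D
0 -> A
111 -> D


Result: AACABDAD


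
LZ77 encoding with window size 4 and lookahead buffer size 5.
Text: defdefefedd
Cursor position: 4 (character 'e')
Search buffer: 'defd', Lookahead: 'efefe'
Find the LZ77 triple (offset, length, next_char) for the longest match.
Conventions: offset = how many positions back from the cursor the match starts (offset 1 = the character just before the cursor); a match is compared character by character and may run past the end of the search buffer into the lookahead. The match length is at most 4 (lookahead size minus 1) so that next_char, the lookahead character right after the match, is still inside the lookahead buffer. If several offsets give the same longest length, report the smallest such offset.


Try each offset into the search buffer:
  offset=1 (pos 3, char 'd'): match length 0
  offset=2 (pos 2, char 'f'): match length 0
  offset=3 (pos 1, char 'e'): match length 2
  offset=4 (pos 0, char 'd'): match length 0
Longest match has length 2 at offset 3.
next_char = character at position 4 + 2 = 6 -> 'e'

Best match: offset=3, length=2 (matching 'ef' starting at position 1)
LZ77 triple: (3, 2, 'e')


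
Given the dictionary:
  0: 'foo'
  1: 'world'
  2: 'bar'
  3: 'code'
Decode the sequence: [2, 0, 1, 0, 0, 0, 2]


Look up each index in the dictionary:
  2 -> 'bar'
  0 -> 'foo'
  1 -> 'world'
  0 -> 'foo'
  0 -> 'foo'
  0 -> 'foo'
  2 -> 'bar'

Decoded: "bar foo world foo foo foo bar"


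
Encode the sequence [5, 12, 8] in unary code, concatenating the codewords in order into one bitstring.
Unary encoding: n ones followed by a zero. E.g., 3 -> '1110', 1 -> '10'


Encode each number as n ones followed by a terminating 0:
  5 -> 111110 (6 bits)
  12 -> 1111111111110 (13 bits)
  8 -> 111111110 (9 bits)
Total length = 6 + 13 + 9 = 28 bits.

Unary([5, 12, 8]) = 1111101111111111110111111110 (28 bits)


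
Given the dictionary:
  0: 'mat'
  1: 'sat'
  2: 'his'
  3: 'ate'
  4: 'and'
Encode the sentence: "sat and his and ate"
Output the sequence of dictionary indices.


Look up each word in the dictionary:
  'sat' -> 1
  'and' -> 4
  'his' -> 2
  'and' -> 4
  'ate' -> 3

Encoded: [1, 4, 2, 4, 3]


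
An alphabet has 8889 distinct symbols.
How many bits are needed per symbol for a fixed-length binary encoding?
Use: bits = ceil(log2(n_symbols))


log2(8889) = 13.1178
Bracket: 2^13 = 8192 < 8889 <= 2^14 = 16384
So ceil(log2(8889)) = 14

bits = ceil(log2(8889)) = ceil(13.1178) = 14 bits


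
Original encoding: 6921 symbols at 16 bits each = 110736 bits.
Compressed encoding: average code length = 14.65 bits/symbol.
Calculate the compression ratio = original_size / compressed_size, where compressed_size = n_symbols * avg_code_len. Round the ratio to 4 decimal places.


original_size = n_symbols * orig_bits = 6921 * 16 = 110736 bits
compressed_size = n_symbols * avg_code_len = 6921 * 14.65 = 101392.65 bits
ratio = original_size / compressed_size = 110736 / 101392.65 = 1.0922

Compression ratio = 1.0922


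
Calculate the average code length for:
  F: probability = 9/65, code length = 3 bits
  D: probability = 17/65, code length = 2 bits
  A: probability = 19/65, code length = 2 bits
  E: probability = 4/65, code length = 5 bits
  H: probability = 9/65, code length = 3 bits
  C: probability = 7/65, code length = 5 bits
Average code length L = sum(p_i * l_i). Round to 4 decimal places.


Weighted contributions p_i * l_i:
  F: (9/65) * 3 = 27/65
  D: (17/65) * 2 = 34/65
  A: (19/65) * 2 = 38/65
  E: (4/65) * 5 = 20/65
  H: (9/65) * 3 = 27/65
  C: (7/65) * 5 = 35/65
Sum = (27 + 34 + 38 + 20 + 27 + 35)/65 = 181/65

L = 181/65 = 2.7846 bits/symbol


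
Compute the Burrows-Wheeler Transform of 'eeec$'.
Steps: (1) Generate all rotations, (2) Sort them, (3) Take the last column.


Rotations (sorted):
  0: $eeec -> last char: c
  1: c$eee -> last char: e
  2: ec$ee -> last char: e
  3: eec$e -> last char: e
  4: eeec$ -> last char: $


BWT = ceee$


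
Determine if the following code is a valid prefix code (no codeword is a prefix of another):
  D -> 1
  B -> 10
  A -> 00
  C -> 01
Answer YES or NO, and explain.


Checking each pair (does one codeword prefix another?):
  D='1' vs B='10': prefix -- VIOLATION

NO -- this is NOT a valid prefix code. D (1) is a prefix of B (10).


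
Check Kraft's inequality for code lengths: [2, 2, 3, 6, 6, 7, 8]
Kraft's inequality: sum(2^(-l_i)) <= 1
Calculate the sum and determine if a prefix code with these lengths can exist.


Sum = 2^(-2) + 2^(-2) + 2^(-3) + 2^(-6) + 2^(-6) + 2^(-7) + 2^(-8)
    = 0.25 + 0.25 + 0.125 + 0.015625 + 0.015625 + 0.0078125 + 0.00390625
    = 171/256 = 0.66796875
Since 0.66796875 <= 1, Kraft's inequality IS satisfied.
A prefix code with these lengths CAN exist.

Kraft sum = 0.66796875. Satisfied.


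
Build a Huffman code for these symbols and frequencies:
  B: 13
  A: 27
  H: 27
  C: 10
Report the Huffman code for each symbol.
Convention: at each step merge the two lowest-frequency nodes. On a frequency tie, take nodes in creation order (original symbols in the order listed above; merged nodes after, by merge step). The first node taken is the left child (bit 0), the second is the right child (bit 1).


Huffman tree construction:
Step 1: Merge C(10) + B(13) = 23
Step 2: Merge (C+B)(23) + A(27) = 50
Step 3: Merge H(27) + ((C+B)+A)(50) = 77
Read each symbol's code off the tree from the root (left child = 0, right child = 1).

Codes:
  B: 101 (length 3)
  A: 11 (length 2)
  H: 0 (length 1)
  C: 100 (length 3)
Average code length: 150/77 = 1.9481 bits/symbol


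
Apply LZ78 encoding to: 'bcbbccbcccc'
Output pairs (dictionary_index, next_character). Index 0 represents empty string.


LZ78 encoding steps:
Dictionary: {0: ''}
Step 1: w='' (idx 0), next='b' -> output (0, 'b'), add 'b' as idx 1
Step 2: w='' (idx 0), next='c' -> output (0, 'c'), add 'c' as idx 2
Step 3: w='b' (idx 1), next='b' -> output (1, 'b'), add 'bb' as idx 3
Step 4: w='c' (idx 2), next='c' -> output (2, 'c'), add 'cc' as idx 4
Step 5: w='b' (idx 1), next='c' -> output (1, 'c'), add 'bc' as idx 5
Step 6: w='cc' (idx 4), next='c' -> output (4, 'c'), add 'ccc' as idx 6


Encoded: [(0, 'b'), (0, 'c'), (1, 'b'), (2, 'c'), (1, 'c'), (4, 'c')]


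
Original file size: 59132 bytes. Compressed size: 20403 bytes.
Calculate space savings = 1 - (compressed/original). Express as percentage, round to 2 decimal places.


ratio = compressed/original = 20403/59132 = 0.345042
savings = 1 - ratio = 1 - 0.345042 = 0.654958
as a percentage: 0.654958 * 100 = 65.5%

Space savings = 1 - 20403/59132 = 65.5%


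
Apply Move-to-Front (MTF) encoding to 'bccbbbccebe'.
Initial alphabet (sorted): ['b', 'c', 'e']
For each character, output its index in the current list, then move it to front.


MTF encoding:
'b': index 0 in ['b', 'c', 'e'] -> ['b', 'c', 'e']
'c': index 1 in ['b', 'c', 'e'] -> ['c', 'b', 'e']
'c': index 0 in ['c', 'b', 'e'] -> ['c', 'b', 'e']
'b': index 1 in ['c', 'b', 'e'] -> ['b', 'c', 'e']
'b': index 0 in ['b', 'c', 'e'] -> ['b', 'c', 'e']
'b': index 0 in ['b', 'c', 'e'] -> ['b', 'c', 'e']
'c': index 1 in ['b', 'c', 'e'] -> ['c', 'b', 'e']
'c': index 0 in ['c', 'b', 'e'] -> ['c', 'b', 'e']
'e': index 2 in ['c', 'b', 'e'] -> ['e', 'c', 'b']
'b': index 2 in ['e', 'c', 'b'] -> ['b', 'e', 'c']
'e': index 1 in ['b', 'e', 'c'] -> ['e', 'b', 'c']


Output: [0, 1, 0, 1, 0, 0, 1, 0, 2, 2, 1]


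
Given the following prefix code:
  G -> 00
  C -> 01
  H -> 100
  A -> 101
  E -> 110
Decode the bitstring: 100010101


Decoding step by step:
Bits 100 -> H
Bits 01 -> C
Bits 01 -> C
Bits 01 -> C


Decoded message: HCCC


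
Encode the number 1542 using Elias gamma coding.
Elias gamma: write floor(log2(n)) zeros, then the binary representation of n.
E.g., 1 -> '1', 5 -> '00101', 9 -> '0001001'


num_bits = floor(log2(1542)) + 1 = 11
leading_zeros = num_bits - 1 = 10
binary(1542) = 11000000110

Elias gamma(1542) = '0000000000' + '11000000110' = 000000000011000000110 (21 bits)


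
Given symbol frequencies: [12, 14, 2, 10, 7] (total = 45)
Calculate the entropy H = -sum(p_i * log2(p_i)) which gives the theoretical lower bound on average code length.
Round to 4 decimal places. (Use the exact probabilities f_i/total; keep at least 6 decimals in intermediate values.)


Per-symbol terms -p_i * log2(p_i) with p_i = f_i/45:
  p = 12/45 = 0.266667: log2(p) = -1.906891, -p*log2(p) = 0.508504
  p = 14/45 = 0.311111: log2(p) = -1.684498, -p*log2(p) = 0.524066
  p = 2/45 = 0.044444: log2(p) = -4.491853, -p*log2(p) = 0.199638
  p = 10/45 = 0.222222: log2(p) = -2.169925, -p*log2(p) = 0.482206
  p = 7/45 = 0.155556: log2(p) = -2.684498, -p*log2(p) = 0.417589
H = 0.508504 + 0.524066 + 0.199638 + 0.482206 + 0.417589 = 2.132003

H = 2.132 bits/symbol


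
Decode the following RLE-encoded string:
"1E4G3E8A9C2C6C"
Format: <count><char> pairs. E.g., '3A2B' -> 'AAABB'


Expanding each <count><char> pair:
  1E -> 'E'
  4G -> 'GGGG'
  3E -> 'EEE'
  8A -> 'AAAAAAAA'
  9C -> 'CCCCCCCCC'
  2C -> 'CC'
  6C -> 'CCCCCC'

Decoded = EGGGGEEEAAAAAAAACCCCCCCCCCCCCCCCC


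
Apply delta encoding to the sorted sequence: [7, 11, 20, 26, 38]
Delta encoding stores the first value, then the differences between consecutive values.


First value: 7
Deltas:
  11 - 7 = 4
  20 - 11 = 9
  26 - 20 = 6
  38 - 26 = 12


Delta encoded: [7, 4, 9, 6, 12]


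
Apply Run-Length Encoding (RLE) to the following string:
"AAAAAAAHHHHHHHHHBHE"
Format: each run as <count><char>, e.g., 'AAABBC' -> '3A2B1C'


Scanning runs left to right:
  i=0: run of 'A' x 7 -> '7A'
  i=7: run of 'H' x 9 -> '9H'
  i=16: run of 'B' x 1 -> '1B'
  i=17: run of 'H' x 1 -> '1H'
  i=18: run of 'E' x 1 -> '1E'

RLE = 7A9H1B1H1E


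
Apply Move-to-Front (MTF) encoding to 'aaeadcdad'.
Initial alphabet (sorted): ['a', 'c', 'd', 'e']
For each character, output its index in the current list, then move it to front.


MTF encoding:
'a': index 0 in ['a', 'c', 'd', 'e'] -> ['a', 'c', 'd', 'e']
'a': index 0 in ['a', 'c', 'd', 'e'] -> ['a', 'c', 'd', 'e']
'e': index 3 in ['a', 'c', 'd', 'e'] -> ['e', 'a', 'c', 'd']
'a': index 1 in ['e', 'a', 'c', 'd'] -> ['a', 'e', 'c', 'd']
'd': index 3 in ['a', 'e', 'c', 'd'] -> ['d', 'a', 'e', 'c']
'c': index 3 in ['d', 'a', 'e', 'c'] -> ['c', 'd', 'a', 'e']
'd': index 1 in ['c', 'd', 'a', 'e'] -> ['d', 'c', 'a', 'e']
'a': index 2 in ['d', 'c', 'a', 'e'] -> ['a', 'd', 'c', 'e']
'd': index 1 in ['a', 'd', 'c', 'e'] -> ['d', 'a', 'c', 'e']


Output: [0, 0, 3, 1, 3, 3, 1, 2, 1]


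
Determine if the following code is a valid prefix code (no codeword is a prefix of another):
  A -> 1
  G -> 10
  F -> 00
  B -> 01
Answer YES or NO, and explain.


Checking each pair (does one codeword prefix another?):
  A='1' vs G='10': prefix -- VIOLATION

NO -- this is NOT a valid prefix code. A (1) is a prefix of G (10).


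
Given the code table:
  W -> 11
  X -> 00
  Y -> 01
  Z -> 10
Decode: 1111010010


Decoding:
11 -> W
11 -> W
01 -> Y
00 -> X
10 -> Z


Result: WWYXZ


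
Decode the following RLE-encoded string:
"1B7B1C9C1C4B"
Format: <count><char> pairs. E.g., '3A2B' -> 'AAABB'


Expanding each <count><char> pair:
  1B -> 'B'
  7B -> 'BBBBBBB'
  1C -> 'C'
  9C -> 'CCCCCCCCC'
  1C -> 'C'
  4B -> 'BBBB'

Decoded = BBBBBBBBCCCCCCCCCCCBBBB


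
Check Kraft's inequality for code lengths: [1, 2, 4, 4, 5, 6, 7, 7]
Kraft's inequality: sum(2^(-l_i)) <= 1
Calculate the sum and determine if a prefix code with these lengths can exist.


Sum = 2^(-1) + 2^(-2) + 2^(-4) + 2^(-4) + 2^(-5) + 2^(-6) + 2^(-7) + 2^(-7)
    = 0.5 + 0.25 + 0.0625 + 0.0625 + 0.03125 + 0.015625 + 0.0078125 + 0.0078125
    = 120/128 = 0.9375
Since 0.9375 <= 1, Kraft's inequality IS satisfied.
A prefix code with these lengths CAN exist.

Kraft sum = 0.9375. Satisfied.


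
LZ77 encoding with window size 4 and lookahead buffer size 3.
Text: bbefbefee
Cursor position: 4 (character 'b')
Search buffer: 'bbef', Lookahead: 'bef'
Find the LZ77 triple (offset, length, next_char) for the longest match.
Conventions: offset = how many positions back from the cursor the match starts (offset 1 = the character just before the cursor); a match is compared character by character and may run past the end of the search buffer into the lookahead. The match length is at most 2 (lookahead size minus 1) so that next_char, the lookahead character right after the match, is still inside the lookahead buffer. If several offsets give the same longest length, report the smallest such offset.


Try each offset into the search buffer:
  offset=1 (pos 3, char 'f'): match length 0
  offset=2 (pos 2, char 'e'): match length 0
  offset=3 (pos 1, char 'b'): match length 2
  offset=4 (pos 0, char 'b'): match length 1
Longest match has length 2 at offset 3.
next_char = character at position 4 + 2 = 6 -> 'f'

Best match: offset=3, length=2 (matching 'be' starting at position 1)
LZ77 triple: (3, 2, 'f')


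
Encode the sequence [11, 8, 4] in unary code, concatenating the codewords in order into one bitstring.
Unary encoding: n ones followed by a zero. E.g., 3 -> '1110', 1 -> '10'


Encode each number as n ones followed by a terminating 0:
  11 -> 111111111110 (12 bits)
  8 -> 111111110 (9 bits)
  4 -> 11110 (5 bits)
Total length = 12 + 9 + 5 = 26 bits.

Unary([11, 8, 4]) = 11111111111011111111011110 (26 bits)


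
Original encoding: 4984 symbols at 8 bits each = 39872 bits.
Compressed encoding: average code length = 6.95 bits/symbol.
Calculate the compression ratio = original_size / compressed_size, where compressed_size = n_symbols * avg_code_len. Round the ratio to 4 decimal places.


original_size = n_symbols * orig_bits = 4984 * 8 = 39872 bits
compressed_size = n_symbols * avg_code_len = 4984 * 6.95 = 34638.8 bits
ratio = original_size / compressed_size = 39872 / 34638.8 = 1.1511

Compression ratio = 1.1511


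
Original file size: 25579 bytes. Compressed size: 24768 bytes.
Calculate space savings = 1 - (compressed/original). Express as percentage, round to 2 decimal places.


ratio = compressed/original = 24768/25579 = 0.968294
savings = 1 - ratio = 1 - 0.968294 = 0.031706
as a percentage: 0.031706 * 100 = 3.17%

Space savings = 1 - 24768/25579 = 3.17%


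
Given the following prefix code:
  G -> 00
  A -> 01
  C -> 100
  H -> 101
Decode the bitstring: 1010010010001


Decoding step by step:
Bits 101 -> H
Bits 00 -> G
Bits 100 -> C
Bits 100 -> C
Bits 01 -> A


Decoded message: HGCCA


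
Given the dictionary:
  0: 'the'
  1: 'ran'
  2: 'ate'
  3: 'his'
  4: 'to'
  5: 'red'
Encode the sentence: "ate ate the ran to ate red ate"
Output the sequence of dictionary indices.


Look up each word in the dictionary:
  'ate' -> 2
  'ate' -> 2
  'the' -> 0
  'ran' -> 1
  'to' -> 4
  'ate' -> 2
  'red' -> 5
  'ate' -> 2

Encoded: [2, 2, 0, 1, 4, 2, 5, 2]


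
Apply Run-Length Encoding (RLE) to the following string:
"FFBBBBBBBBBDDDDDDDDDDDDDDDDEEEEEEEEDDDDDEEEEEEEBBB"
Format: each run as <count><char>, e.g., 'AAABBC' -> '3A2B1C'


Scanning runs left to right:
  i=0: run of 'F' x 2 -> '2F'
  i=2: run of 'B' x 9 -> '9B'
  i=11: run of 'D' x 16 -> '16D'
  i=27: run of 'E' x 8 -> '8E'
  i=35: run of 'D' x 5 -> '5D'
  i=40: run of 'E' x 7 -> '7E'
  i=47: run of 'B' x 3 -> '3B'

RLE = 2F9B16D8E5D7E3B


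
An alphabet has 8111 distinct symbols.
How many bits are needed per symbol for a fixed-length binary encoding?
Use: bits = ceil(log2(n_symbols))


log2(8111) = 12.9857
Bracket: 2^12 = 4096 < 8111 <= 2^13 = 8192
So ceil(log2(8111)) = 13

bits = ceil(log2(8111)) = ceil(12.9857) = 13 bits


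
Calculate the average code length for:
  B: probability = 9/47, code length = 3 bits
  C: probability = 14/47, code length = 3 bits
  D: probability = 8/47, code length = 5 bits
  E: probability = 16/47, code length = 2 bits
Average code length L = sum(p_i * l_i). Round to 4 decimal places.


Weighted contributions p_i * l_i:
  B: (9/47) * 3 = 27/47
  C: (14/47) * 3 = 42/47
  D: (8/47) * 5 = 40/47
  E: (16/47) * 2 = 32/47
Sum = (27 + 42 + 40 + 32)/47 = 141/47

L = 141/47 = 3.0000 bits/symbol


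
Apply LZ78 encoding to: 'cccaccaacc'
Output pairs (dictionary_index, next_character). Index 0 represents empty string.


LZ78 encoding steps:
Dictionary: {0: ''}
Step 1: w='' (idx 0), next='c' -> output (0, 'c'), add 'c' as idx 1
Step 2: w='c' (idx 1), next='c' -> output (1, 'c'), add 'cc' as idx 2
Step 3: w='' (idx 0), next='a' -> output (0, 'a'), add 'a' as idx 3
Step 4: w='cc' (idx 2), next='a' -> output (2, 'a'), add 'cca' as idx 4
Step 5: w='a' (idx 3), next='c' -> output (3, 'c'), add 'ac' as idx 5
Step 6: w='c' (idx 1), end of input -> output (1, '')


Encoded: [(0, 'c'), (1, 'c'), (0, 'a'), (2, 'a'), (3, 'c'), (1, '')]


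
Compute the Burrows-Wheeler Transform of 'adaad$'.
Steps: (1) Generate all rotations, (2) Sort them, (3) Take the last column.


Rotations (sorted):
  0: $adaad -> last char: d
  1: aad$ad -> last char: d
  2: ad$ada -> last char: a
  3: adaad$ -> last char: $
  4: d$adaa -> last char: a
  5: daad$a -> last char: a


BWT = dda$aa


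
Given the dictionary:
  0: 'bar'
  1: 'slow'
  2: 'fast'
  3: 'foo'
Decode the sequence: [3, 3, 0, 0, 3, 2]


Look up each index in the dictionary:
  3 -> 'foo'
  3 -> 'foo'
  0 -> 'bar'
  0 -> 'bar'
  3 -> 'foo'
  2 -> 'fast'

Decoded: "foo foo bar bar foo fast"


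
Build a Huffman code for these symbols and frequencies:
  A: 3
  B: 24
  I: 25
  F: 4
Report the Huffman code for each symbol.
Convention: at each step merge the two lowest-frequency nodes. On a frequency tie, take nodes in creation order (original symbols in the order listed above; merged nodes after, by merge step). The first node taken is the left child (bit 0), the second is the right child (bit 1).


Huffman tree construction:
Step 1: Merge A(3) + F(4) = 7
Step 2: Merge (A+F)(7) + B(24) = 31
Step 3: Merge I(25) + ((A+F)+B)(31) = 56
Read each symbol's code off the tree from the root (left child = 0, right child = 1).

Codes:
  A: 100 (length 3)
  B: 11 (length 2)
  I: 0 (length 1)
  F: 101 (length 3)
Average code length: 94/56 = 1.6786 bits/symbol


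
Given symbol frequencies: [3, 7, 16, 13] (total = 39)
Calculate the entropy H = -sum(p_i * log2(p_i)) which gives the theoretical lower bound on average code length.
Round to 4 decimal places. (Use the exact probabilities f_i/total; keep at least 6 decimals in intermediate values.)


Per-symbol terms -p_i * log2(p_i) with p_i = f_i/39:
  p = 3/39 = 0.076923: log2(p) = -3.700440, -p*log2(p) = 0.284649
  p = 7/39 = 0.179487: log2(p) = -2.478047, -p*log2(p) = 0.444778
  p = 16/39 = 0.410256: log2(p) = -1.285402, -p*log2(p) = 0.527345
  p = 13/39 = 0.333333: log2(p) = -1.584963, -p*log2(p) = 0.528321
H = 0.284649 + 0.444778 + 0.527345 + 0.528321 = 1.785093

H = 1.7851 bits/symbol


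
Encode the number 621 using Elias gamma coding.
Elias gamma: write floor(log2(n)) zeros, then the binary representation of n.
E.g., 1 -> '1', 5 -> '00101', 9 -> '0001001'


num_bits = floor(log2(621)) + 1 = 10
leading_zeros = num_bits - 1 = 9
binary(621) = 1001101101

Elias gamma(621) = '000000000' + '1001101101' = 0000000001001101101 (19 bits)


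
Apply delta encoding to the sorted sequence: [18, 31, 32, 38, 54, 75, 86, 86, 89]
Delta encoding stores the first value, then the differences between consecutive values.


First value: 18
Deltas:
  31 - 18 = 13
  32 - 31 = 1
  38 - 32 = 6
  54 - 38 = 16
  75 - 54 = 21
  86 - 75 = 11
  86 - 86 = 0
  89 - 86 = 3


Delta encoded: [18, 13, 1, 6, 16, 21, 11, 0, 3]


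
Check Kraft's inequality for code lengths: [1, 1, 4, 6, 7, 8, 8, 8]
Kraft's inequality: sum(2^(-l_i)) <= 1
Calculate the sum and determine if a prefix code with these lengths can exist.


Sum = 2^(-1) + 2^(-1) + 2^(-4) + 2^(-6) + 2^(-7) + 2^(-8) + 2^(-8) + 2^(-8)
    = 0.5 + 0.5 + 0.0625 + 0.015625 + 0.0078125 + 0.00390625 + 0.00390625 + 0.00390625
    = 281/256 = 1.09765625
Since 1.09765625 > 1, Kraft's inequality is NOT satisfied.
A prefix code with these lengths CANNOT exist.

Kraft sum = 1.09765625. Not satisfied.


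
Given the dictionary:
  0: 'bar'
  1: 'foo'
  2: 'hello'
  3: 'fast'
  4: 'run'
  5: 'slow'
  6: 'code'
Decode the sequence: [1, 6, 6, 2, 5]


Look up each index in the dictionary:
  1 -> 'foo'
  6 -> 'code'
  6 -> 'code'
  2 -> 'hello'
  5 -> 'slow'

Decoded: "foo code code hello slow"


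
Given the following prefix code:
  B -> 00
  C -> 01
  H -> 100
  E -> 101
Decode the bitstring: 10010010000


Decoding step by step:
Bits 100 -> H
Bits 100 -> H
Bits 100 -> H
Bits 00 -> B


Decoded message: HHHB


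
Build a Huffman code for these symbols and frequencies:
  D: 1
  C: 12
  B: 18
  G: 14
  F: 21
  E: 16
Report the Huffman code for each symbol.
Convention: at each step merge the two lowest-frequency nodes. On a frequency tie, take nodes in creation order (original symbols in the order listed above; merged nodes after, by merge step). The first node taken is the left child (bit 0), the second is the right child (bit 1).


Huffman tree construction:
Step 1: Merge D(1) + C(12) = 13
Step 2: Merge (D+C)(13) + G(14) = 27
Step 3: Merge E(16) + B(18) = 34
Step 4: Merge F(21) + ((D+C)+G)(27) = 48
Step 5: Merge (E+B)(34) + (F+((D+C)+G))(48) = 82
Read each symbol's code off the tree from the root (left child = 0, right child = 1).

Codes:
  D: 1100 (length 4)
  C: 1101 (length 4)
  B: 01 (length 2)
  G: 111 (length 3)
  F: 10 (length 2)
  E: 00 (length 2)
Average code length: 204/82 = 2.4878 bits/symbol


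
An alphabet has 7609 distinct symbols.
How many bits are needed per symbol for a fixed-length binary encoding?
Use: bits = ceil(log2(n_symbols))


log2(7609) = 12.8935
Bracket: 2^12 = 4096 < 7609 <= 2^13 = 8192
So ceil(log2(7609)) = 13

bits = ceil(log2(7609)) = ceil(12.8935) = 13 bits


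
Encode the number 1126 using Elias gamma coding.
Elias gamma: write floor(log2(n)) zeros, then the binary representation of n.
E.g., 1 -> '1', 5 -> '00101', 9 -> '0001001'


num_bits = floor(log2(1126)) + 1 = 11
leading_zeros = num_bits - 1 = 10
binary(1126) = 10001100110

Elias gamma(1126) = '0000000000' + '10001100110' = 000000000010001100110 (21 bits)


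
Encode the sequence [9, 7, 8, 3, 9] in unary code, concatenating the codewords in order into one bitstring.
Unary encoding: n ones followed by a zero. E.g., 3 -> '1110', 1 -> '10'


Encode each number as n ones followed by a terminating 0:
  9 -> 1111111110 (10 bits)
  7 -> 11111110 (8 bits)
  8 -> 111111110 (9 bits)
  3 -> 1110 (4 bits)
  9 -> 1111111110 (10 bits)
Total length = 10 + 8 + 9 + 4 + 10 = 41 bits.

Unary([9, 7, 8, 3, 9]) = 11111111101111111011111111011101111111110 (41 bits)


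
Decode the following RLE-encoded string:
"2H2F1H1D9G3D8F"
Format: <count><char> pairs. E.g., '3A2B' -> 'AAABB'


Expanding each <count><char> pair:
  2H -> 'HH'
  2F -> 'FF'
  1H -> 'H'
  1D -> 'D'
  9G -> 'GGGGGGGGG'
  3D -> 'DDD'
  8F -> 'FFFFFFFF'

Decoded = HHFFHDGGGGGGGGGDDDFFFFFFFF


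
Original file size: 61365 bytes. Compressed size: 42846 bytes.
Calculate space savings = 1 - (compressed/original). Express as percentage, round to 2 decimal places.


ratio = compressed/original = 42846/61365 = 0.698216
savings = 1 - ratio = 1 - 0.698216 = 0.301784
as a percentage: 0.301784 * 100 = 30.18%

Space savings = 1 - 42846/61365 = 30.18%


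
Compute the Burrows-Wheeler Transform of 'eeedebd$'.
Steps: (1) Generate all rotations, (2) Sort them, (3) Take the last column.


Rotations (sorted):
  0: $eeedebd -> last char: d
  1: bd$eeede -> last char: e
  2: d$eeedeb -> last char: b
  3: debd$eee -> last char: e
  4: ebd$eeed -> last char: d
  5: edebd$ee -> last char: e
  6: eedebd$e -> last char: e
  7: eeedebd$ -> last char: $


BWT = debedee$


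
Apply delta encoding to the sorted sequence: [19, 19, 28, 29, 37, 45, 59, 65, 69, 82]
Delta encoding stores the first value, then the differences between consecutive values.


First value: 19
Deltas:
  19 - 19 = 0
  28 - 19 = 9
  29 - 28 = 1
  37 - 29 = 8
  45 - 37 = 8
  59 - 45 = 14
  65 - 59 = 6
  69 - 65 = 4
  82 - 69 = 13


Delta encoded: [19, 0, 9, 1, 8, 8, 14, 6, 4, 13]


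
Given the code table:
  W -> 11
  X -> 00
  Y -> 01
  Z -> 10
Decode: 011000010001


Decoding:
01 -> Y
10 -> Z
00 -> X
01 -> Y
00 -> X
01 -> Y


Result: YZXYXY


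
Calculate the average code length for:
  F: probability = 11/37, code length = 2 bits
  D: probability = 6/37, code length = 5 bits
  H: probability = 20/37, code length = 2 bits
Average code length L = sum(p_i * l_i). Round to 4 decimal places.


Weighted contributions p_i * l_i:
  F: (11/37) * 2 = 22/37
  D: (6/37) * 5 = 30/37
  H: (20/37) * 2 = 40/37
Sum = (22 + 30 + 40)/37 = 92/37

L = 92/37 = 2.4865 bits/symbol


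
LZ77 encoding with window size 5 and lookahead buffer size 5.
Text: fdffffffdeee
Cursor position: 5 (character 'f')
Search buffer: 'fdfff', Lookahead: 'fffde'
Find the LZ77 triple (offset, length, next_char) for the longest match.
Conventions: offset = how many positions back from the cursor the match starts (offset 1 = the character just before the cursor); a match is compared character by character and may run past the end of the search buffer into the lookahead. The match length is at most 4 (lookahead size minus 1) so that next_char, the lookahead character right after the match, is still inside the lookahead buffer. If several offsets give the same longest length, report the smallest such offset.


Try each offset into the search buffer:
  offset=1 (pos 4, char 'f'): match length 3
  offset=2 (pos 3, char 'f'): match length 3
  offset=3 (pos 2, char 'f'): match length 3
  offset=4 (pos 1, char 'd'): match length 0
  offset=5 (pos 0, char 'f'): match length 1
Longest match has length 3, found at offsets 1, 2, 3; take the smallest, offset 1.
next_char = character at position 5 + 3 = 8 -> 'd'

Best match: offset=1, length=3 (matching 'fff' starting at position 4)
LZ77 triple: (1, 3, 'd')


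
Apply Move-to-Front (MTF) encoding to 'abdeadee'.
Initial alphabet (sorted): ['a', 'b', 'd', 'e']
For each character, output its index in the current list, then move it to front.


MTF encoding:
'a': index 0 in ['a', 'b', 'd', 'e'] -> ['a', 'b', 'd', 'e']
'b': index 1 in ['a', 'b', 'd', 'e'] -> ['b', 'a', 'd', 'e']
'd': index 2 in ['b', 'a', 'd', 'e'] -> ['d', 'b', 'a', 'e']
'e': index 3 in ['d', 'b', 'a', 'e'] -> ['e', 'd', 'b', 'a']
'a': index 3 in ['e', 'd', 'b', 'a'] -> ['a', 'e', 'd', 'b']
'd': index 2 in ['a', 'e', 'd', 'b'] -> ['d', 'a', 'e', 'b']
'e': index 2 in ['d', 'a', 'e', 'b'] -> ['e', 'd', 'a', 'b']
'e': index 0 in ['e', 'd', 'a', 'b'] -> ['e', 'd', 'a', 'b']


Output: [0, 1, 2, 3, 3, 2, 2, 0]


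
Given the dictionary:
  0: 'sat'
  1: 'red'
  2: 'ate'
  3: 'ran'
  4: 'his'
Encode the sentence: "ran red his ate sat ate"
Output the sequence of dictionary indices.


Look up each word in the dictionary:
  'ran' -> 3
  'red' -> 1
  'his' -> 4
  'ate' -> 2
  'sat' -> 0
  'ate' -> 2

Encoded: [3, 1, 4, 2, 0, 2]


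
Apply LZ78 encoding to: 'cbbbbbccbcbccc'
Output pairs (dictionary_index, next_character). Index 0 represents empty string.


LZ78 encoding steps:
Dictionary: {0: ''}
Step 1: w='' (idx 0), next='c' -> output (0, 'c'), add 'c' as idx 1
Step 2: w='' (idx 0), next='b' -> output (0, 'b'), add 'b' as idx 2
Step 3: w='b' (idx 2), next='b' -> output (2, 'b'), add 'bb' as idx 3
Step 4: w='bb' (idx 3), next='c' -> output (3, 'c'), add 'bbc' as idx 4
Step 5: w='c' (idx 1), next='b' -> output (1, 'b'), add 'cb' as idx 5
Step 6: w='cb' (idx 5), next='c' -> output (5, 'c'), add 'cbc' as idx 6
Step 7: w='c' (idx 1), next='c' -> output (1, 'c'), add 'cc' as idx 7


Encoded: [(0, 'c'), (0, 'b'), (2, 'b'), (3, 'c'), (1, 'b'), (5, 'c'), (1, 'c')]


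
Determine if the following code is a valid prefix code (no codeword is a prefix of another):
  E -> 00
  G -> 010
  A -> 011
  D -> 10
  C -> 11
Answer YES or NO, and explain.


Checking each pair (does one codeword prefix another?):
  E='00' vs G='010': no prefix
  E='00' vs A='011': no prefix
  E='00' vs D='10': no prefix
  E='00' vs C='11': no prefix
  G='010' vs E='00': no prefix
  G='010' vs A='011': no prefix
  G='010' vs D='10': no prefix
  G='010' vs C='11': no prefix
  A='011' vs E='00': no prefix
  A='011' vs G='010': no prefix
  A='011' vs D='10': no prefix
  A='011' vs C='11': no prefix
  D='10' vs E='00': no prefix
  D='10' vs G='010': no prefix
  D='10' vs A='011': no prefix
  D='10' vs C='11': no prefix
  C='11' vs E='00': no prefix
  C='11' vs G='010': no prefix
  C='11' vs A='011': no prefix
  C='11' vs D='10': no prefix
No violation found over all pairs.

YES -- this is a valid prefix code. No codeword is a prefix of any other codeword.


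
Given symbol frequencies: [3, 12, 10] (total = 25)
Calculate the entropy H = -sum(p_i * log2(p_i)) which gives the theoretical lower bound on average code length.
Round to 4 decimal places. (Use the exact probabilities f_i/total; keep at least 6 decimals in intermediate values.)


Per-symbol terms -p_i * log2(p_i) with p_i = f_i/25:
  p = 3/25 = 0.120000: log2(p) = -3.058894, -p*log2(p) = 0.367067
  p = 12/25 = 0.480000: log2(p) = -1.058894, -p*log2(p) = 0.508269
  p = 10/25 = 0.400000: log2(p) = -1.321928, -p*log2(p) = 0.528771
H = 0.367067 + 0.508269 + 0.528771 = 1.404107

H = 1.4041 bits/symbol


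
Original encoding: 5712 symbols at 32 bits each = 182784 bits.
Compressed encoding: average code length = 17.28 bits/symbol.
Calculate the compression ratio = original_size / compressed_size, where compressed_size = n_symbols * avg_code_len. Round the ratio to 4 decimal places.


original_size = n_symbols * orig_bits = 5712 * 32 = 182784 bits
compressed_size = n_symbols * avg_code_len = 5712 * 17.28 = 98703.36 bits
ratio = original_size / compressed_size = 182784 / 98703.36 = 1.8519

Compression ratio = 1.8519


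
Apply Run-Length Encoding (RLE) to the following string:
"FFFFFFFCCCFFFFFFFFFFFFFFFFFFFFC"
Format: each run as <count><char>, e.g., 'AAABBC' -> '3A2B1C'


Scanning runs left to right:
  i=0: run of 'F' x 7 -> '7F'
  i=7: run of 'C' x 3 -> '3C'
  i=10: run of 'F' x 20 -> '20F'
  i=30: run of 'C' x 1 -> '1C'

RLE = 7F3C20F1C


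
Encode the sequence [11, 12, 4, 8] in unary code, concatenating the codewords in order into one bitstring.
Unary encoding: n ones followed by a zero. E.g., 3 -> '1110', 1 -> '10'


Encode each number as n ones followed by a terminating 0:
  11 -> 111111111110 (12 bits)
  12 -> 1111111111110 (13 bits)
  4 -> 11110 (5 bits)
  8 -> 111111110 (9 bits)
Total length = 12 + 13 + 5 + 9 = 39 bits.

Unary([11, 12, 4, 8]) = 111111111110111111111111011110111111110 (39 bits)


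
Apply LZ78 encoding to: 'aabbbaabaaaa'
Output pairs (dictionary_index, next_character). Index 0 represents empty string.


LZ78 encoding steps:
Dictionary: {0: ''}
Step 1: w='' (idx 0), next='a' -> output (0, 'a'), add 'a' as idx 1
Step 2: w='a' (idx 1), next='b' -> output (1, 'b'), add 'ab' as idx 2
Step 3: w='' (idx 0), next='b' -> output (0, 'b'), add 'b' as idx 3
Step 4: w='b' (idx 3), next='a' -> output (3, 'a'), add 'ba' as idx 4
Step 5: w='ab' (idx 2), next='a' -> output (2, 'a'), add 'aba' as idx 5
Step 6: w='a' (idx 1), next='a' -> output (1, 'a'), add 'aa' as idx 6
Step 7: w='a' (idx 1), end of input -> output (1, '')


Encoded: [(0, 'a'), (1, 'b'), (0, 'b'), (3, 'a'), (2, 'a'), (1, 'a'), (1, '')]
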